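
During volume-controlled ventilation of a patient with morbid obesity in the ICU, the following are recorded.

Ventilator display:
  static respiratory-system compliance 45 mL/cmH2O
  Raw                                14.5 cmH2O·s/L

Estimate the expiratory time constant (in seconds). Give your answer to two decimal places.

τ = R × C = 14.5 × 45 mL/cmH2O = 14.5 × 0.045 L/cmH2O = 0.6525 s.

0.65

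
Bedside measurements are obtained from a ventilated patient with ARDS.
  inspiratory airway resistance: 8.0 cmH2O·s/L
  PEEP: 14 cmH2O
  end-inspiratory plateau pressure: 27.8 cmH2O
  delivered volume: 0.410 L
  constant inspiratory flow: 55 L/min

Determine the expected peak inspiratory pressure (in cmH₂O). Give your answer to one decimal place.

Flow: 55 L/min ÷ 60 = 0.9167 L/s.
PIP = Pplat + Raw × flow = 27.8 + 8.0 × 0.9167 = 27.8 + 7.334 = 35.134 cmH2O.

35.1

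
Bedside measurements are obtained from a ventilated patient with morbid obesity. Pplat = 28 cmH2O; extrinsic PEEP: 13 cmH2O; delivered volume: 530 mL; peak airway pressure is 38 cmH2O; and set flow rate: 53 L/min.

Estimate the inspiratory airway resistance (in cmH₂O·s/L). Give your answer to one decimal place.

11.3

Flow: 53 L/min ÷ 60 = 0.8833 L/s.
Raw = (PIP − Pplat) / flow = (38 − 28) / 0.8833 = 10.0 / 0.8833 = 11.321 cmH2O·s/L.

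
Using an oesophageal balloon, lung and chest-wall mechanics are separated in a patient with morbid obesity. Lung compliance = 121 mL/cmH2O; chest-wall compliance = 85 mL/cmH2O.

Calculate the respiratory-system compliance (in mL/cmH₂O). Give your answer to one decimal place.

49.9

Lung and chest wall are elastances in series: 1/Crs = 1/CL + 1/Ccw.
1/Crs = 1/121 + 1/85 = 0.02003.
Crs = 49.925 mL/cmH2O.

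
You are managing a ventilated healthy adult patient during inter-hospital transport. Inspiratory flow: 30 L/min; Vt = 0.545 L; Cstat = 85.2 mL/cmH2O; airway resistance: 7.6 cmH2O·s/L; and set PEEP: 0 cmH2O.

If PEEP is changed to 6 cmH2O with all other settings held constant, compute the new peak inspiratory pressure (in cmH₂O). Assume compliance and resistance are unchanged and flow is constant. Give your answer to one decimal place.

16.2

Flow: 30 L/min ÷ 60 = 0.5 L/s.
PIP = Vt/C + R·V̇ + PEEP (constant-flow equation of motion).
Only the baseline term changes: ΔPIP = ΔPEEP = 6 − 0 = 6.0 cmH2O.
Original PIP = 545/85.2 + 7.6×0.5 + 0 = 10.197 cmH2O; new PIP = 10.197 + (6.0) = 16.197 cmH2O.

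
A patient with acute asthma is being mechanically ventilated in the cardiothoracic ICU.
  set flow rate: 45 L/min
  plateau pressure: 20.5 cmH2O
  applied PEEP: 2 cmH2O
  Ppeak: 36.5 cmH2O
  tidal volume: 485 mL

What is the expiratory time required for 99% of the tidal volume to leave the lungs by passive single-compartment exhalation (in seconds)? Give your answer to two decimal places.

Flow: 45 L/min ÷ 60 = 0.75 L/s.
R = (PIP − Pplat)/V̇ = (36.5 − 20.5) / 0.75 = 16.0/0.75 = 21.333 cmH2O·s/L.
C = Vt/(Pplat − PEEP) = 485.0 / (20.5 − 2) = 485.0/18.5 = 26.216 mL/cmH2O.
τ = R × C = 21.333 × 0.02622 L/cmH2O = 0.5594 s.
t = −τ·ln(1 − 0.99) = −0.5594·ln(0.01) = 2.576 s.

2.58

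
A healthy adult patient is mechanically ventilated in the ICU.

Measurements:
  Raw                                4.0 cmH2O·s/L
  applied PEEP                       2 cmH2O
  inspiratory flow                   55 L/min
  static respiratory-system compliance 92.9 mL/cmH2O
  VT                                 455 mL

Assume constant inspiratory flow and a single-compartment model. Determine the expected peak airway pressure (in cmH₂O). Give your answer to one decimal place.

10.6

Flow: 55 L/min ÷ 60 = 0.9167 L/s.
Equation of motion (constant flow): PIP = Vt/C + R·V̇ + PEEP.
PIP = 455/92.9 + 4.0×0.9167 + 2 = 4.898 + 3.667 + 2 = 10.565 cmH2O.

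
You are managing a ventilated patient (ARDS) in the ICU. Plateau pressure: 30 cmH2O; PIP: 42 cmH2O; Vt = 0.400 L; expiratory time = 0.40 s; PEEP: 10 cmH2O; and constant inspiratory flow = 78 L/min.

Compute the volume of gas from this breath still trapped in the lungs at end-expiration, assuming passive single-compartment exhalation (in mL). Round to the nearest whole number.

Flow: 78 L/min ÷ 60 = 1.3 L/s.
R = (PIP − Pplat)/V̇ = (42 − 30) / 1.3 = 12.0/1.3 = 9.231 cmH2O·s/L.
C = Vt/(Pplat − PEEP) = 400.0 / (30 − 10) = 400.0/20.0 = 20.0 mL/cmH2O.
τ = R × C = 9.231 × 0.02 L/cmH2O = 0.1846 s.
Fraction remaining = e^(−Te/τ) = e^(−0.40/0.1846) = 0.1145.
Trapped volume = 400.0 × 0.1145 = 45.8 mL.

46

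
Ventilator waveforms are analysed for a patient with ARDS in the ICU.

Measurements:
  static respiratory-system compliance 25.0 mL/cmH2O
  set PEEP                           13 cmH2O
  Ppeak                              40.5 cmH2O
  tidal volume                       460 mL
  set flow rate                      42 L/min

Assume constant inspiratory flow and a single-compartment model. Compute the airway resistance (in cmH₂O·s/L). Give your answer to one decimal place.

Flow: 42 L/min ÷ 60 = 0.7 L/s.
Equation of motion (constant flow): PIP = Vt/C + R·V̇ + PEEP.
R·V̇ = PIP − Vt/C − PEEP = 40.5 − 460/25.0 − 13 = 40.5 − 18.4 − 13 = 9.1 cmH2O.
R = 9.1 / 0.7 = 13.0 cmH2O·s/L.

13.0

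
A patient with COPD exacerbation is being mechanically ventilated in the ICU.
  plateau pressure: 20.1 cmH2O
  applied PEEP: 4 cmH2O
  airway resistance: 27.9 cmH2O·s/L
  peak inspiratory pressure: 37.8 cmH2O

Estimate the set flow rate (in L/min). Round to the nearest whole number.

38

flow = (PIP − Pplat) / Raw = (37.8 − 20.1) / 27.9 = 0.6344 L/s × 60 = 38.064 L/min.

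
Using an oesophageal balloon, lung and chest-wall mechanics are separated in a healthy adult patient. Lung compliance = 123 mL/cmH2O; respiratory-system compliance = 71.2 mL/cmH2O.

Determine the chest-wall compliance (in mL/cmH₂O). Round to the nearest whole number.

1/Ccw = 1/Crs − 1/CL.
1/Ccw = 1/71.2 − 1/123 = 0.005915.
Ccw = 169.06 mL/cmH2O.

169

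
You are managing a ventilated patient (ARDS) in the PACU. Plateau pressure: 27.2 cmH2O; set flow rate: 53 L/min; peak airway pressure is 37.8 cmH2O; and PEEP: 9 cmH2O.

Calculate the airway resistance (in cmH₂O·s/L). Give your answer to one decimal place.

12.0

Flow: 53 L/min ÷ 60 = 0.8833 L/s.
Raw = (PIP − Pplat) / flow = (37.8 − 27.2) / 0.8833 = 10.6 / 0.8833 = 12.0 cmH2O·s/L.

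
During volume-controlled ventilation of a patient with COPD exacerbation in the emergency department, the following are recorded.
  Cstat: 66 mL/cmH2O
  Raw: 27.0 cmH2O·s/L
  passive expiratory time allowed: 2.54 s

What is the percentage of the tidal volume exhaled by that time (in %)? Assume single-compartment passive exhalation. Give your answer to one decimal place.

76.0

τ = R × C = 27.0 × 66 mL/cmH2O = 27.0 × 0.066 L/cmH2O = 1.782 s.
Passive exhalation: V(t)/V₀ = e^(−t/τ) = e^(−2.54/1.782) = 0.2404.
Fraction exhaled = 1 − 0.2404 = 0.7596 → 75.96%.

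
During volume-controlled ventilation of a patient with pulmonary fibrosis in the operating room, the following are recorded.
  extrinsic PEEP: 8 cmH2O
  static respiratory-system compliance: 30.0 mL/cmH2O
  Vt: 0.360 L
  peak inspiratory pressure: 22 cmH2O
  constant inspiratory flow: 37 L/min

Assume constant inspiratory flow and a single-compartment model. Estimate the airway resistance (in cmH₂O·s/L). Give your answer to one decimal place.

3.2

Flow: 37 L/min ÷ 60 = 0.6167 L/s.
Equation of motion (constant flow): PIP = Vt/C + R·V̇ + PEEP.
R·V̇ = PIP − Vt/C − PEEP = 22 − 360/30.0 − 8 = 22 − 12.0 − 8 = 2.0 cmH2O.
R = 2.0 / 0.6167 = 3.243 cmH2O·s/L.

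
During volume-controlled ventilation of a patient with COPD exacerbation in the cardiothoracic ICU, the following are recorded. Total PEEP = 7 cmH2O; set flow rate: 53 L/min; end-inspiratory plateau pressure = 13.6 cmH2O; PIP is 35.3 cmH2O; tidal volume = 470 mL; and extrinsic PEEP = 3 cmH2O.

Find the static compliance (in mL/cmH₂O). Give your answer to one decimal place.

End-expiratory occlusion gives total PEEP = 7 cmH2O (intrinsic PEEP = 7 − 3 = 4). Use total PEEP for the elastic gradient.
Cstat = Vt / (Pplat − PEEPtotal) = 470 / (13.6 − 7) = 470 / 6.6 = 71.212 mL/cmH2O.

71.2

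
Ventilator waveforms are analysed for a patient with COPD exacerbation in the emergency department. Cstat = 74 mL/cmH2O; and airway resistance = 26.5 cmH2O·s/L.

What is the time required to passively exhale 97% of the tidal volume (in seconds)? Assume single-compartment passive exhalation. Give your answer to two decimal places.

6.88

τ = R × C = 26.5 × 74 mL/cmH2O = 26.5 × 0.074 L/cmH2O = 1.961 s.
Exhaled fraction f = 1 − e^(−t/τ) → t = −τ·ln(1 − f) = −1.961·ln(0.03) = 6.876 s.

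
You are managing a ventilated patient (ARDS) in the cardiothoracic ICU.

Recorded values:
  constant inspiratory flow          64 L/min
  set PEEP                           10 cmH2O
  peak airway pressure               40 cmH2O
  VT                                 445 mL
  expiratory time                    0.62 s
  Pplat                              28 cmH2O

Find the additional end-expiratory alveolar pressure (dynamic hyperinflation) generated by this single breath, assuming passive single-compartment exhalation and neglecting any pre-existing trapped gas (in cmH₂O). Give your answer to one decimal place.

1.9

Flow: 64 L/min ÷ 60 = 1.0667 L/s.
R = (PIP − Pplat)/V̇ = (40 − 28) / 1.0667 = 12.0/1.0667 = 11.25 cmH2O·s/L.
C = Vt/(Pplat − PEEP) = 445.0 / (28 − 10) = 445.0/18.0 = 24.722 mL/cmH2O.
τ = R × C = 11.25 × 0.02472 L/cmH2O = 0.2781 s.
Fraction remaining = e^(−Te/τ) = e^(−0.62/0.2781) = 0.1076; trapped volume = 445.0 × 0.1076 = 47.882 mL.
Additional alveolar pressure from trapping ≈ V_trapped / C = 47.882 / 24.722 = 1.937 cmH2O.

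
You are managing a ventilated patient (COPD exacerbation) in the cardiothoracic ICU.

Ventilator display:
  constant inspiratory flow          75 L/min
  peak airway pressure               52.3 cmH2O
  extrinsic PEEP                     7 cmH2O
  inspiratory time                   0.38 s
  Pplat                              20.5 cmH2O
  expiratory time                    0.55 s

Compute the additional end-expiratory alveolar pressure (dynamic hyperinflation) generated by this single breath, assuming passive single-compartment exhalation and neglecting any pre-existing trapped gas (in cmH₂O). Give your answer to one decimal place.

7.3

Flow: 75 L/min ÷ 60 = 1.25 L/s.
Vt = flow × Ti = 1.25 L/s × 0.38 s × 1000 mL/L = 475.0 mL.
R = (PIP − Pplat)/V̇ = (52.3 − 20.5) / 1.25 = 31.8/1.25 = 25.44 cmH2O·s/L.
C = Vt/(Pplat − PEEP) = 475.0 / (20.5 − 7) = 475.0/13.5 = 35.185 mL/cmH2O.
τ = R × C = 25.44 × 0.03519 L/cmH2O = 0.8952 s.
Fraction remaining = e^(−Te/τ) = e^(−0.55/0.8952) = 0.541; trapped volume = 475.0 × 0.541 = 256.98 mL.
Additional alveolar pressure from trapping ≈ V_trapped / C = 256.98 / 35.185 = 7.304 cmH2O.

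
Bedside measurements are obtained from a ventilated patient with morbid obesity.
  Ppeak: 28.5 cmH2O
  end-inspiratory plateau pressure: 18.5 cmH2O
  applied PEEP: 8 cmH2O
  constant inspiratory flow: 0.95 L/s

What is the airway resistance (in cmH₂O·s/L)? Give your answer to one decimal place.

Raw = (PIP − Pplat) / flow = (28.5 − 18.5) / 0.95 = 10.0 / 0.95 = 10.526 cmH2O·s/L.

10.5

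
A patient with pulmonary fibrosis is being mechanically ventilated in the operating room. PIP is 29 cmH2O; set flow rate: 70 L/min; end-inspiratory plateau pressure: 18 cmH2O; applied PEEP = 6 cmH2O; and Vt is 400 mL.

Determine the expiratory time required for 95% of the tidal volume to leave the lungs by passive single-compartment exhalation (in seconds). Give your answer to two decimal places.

0.94

Flow: 70 L/min ÷ 60 = 1.1667 L/s.
R = (PIP − Pplat)/V̇ = (29 − 18) / 1.1667 = 11.0/1.1667 = 9.428 cmH2O·s/L.
C = Vt/(Pplat − PEEP) = 400.0 / (18 − 6) = 400.0/12.0 = 33.333 mL/cmH2O.
τ = R × C = 9.428 × 0.03333 L/cmH2O = 0.3142 s.
t = −τ·ln(1 − 0.95) = −0.3142·ln(0.05) = 0.9413 s.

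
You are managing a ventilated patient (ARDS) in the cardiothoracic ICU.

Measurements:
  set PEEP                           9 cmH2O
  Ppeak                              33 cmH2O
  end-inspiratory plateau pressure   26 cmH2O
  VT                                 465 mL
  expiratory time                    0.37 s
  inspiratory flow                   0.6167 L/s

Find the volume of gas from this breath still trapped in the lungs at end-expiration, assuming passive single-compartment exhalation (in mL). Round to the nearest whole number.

R = (PIP − Pplat)/V̇ = (33 − 26) / 0.6167 = 7.0/0.6167 = 11.351 cmH2O·s/L.
C = Vt/(Pplat − PEEP) = 465.0 / (26 − 9) = 465.0/17.0 = 27.353 mL/cmH2O.
τ = R × C = 11.351 × 0.02735 L/cmH2O = 0.3104 s.
Fraction remaining = e^(−Te/τ) = e^(−0.37/0.3104) = 0.3036.
Trapped volume = 465.0 × 0.3036 = 141.17 mL.

141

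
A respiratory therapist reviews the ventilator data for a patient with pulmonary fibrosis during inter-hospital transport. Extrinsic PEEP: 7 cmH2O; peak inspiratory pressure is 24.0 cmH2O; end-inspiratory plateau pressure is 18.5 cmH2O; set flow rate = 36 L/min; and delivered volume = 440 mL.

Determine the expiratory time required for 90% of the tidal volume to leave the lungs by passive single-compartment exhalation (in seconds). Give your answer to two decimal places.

Flow: 36 L/min ÷ 60 = 0.6 L/s.
R = (PIP − Pplat)/V̇ = (24.0 − 18.5) / 0.6 = 5.5/0.6 = 9.167 cmH2O·s/L.
C = Vt/(Pplat − PEEP) = 440.0 / (18.5 − 7) = 440.0/11.5 = 38.261 mL/cmH2O.
τ = R × C = 9.167 × 0.03826 L/cmH2O = 0.3507 s.
t = −τ·ln(1 − 0.90) = −0.3507·ln(0.1) = 0.8075 s.

0.81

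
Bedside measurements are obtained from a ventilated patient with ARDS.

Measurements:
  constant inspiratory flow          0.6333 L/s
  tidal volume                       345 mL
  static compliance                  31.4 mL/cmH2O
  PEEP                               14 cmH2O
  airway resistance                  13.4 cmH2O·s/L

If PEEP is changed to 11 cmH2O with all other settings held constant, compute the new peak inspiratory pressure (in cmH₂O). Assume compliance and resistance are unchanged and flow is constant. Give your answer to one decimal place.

30.5

PIP = Vt/C + R·V̇ + PEEP (constant-flow equation of motion).
Only the baseline term changes: ΔPIP = ΔPEEP = 11 − 14 = -3.0 cmH2O.
Original PIP = 345/31.4 + 13.4×0.6333 + 14 = 33.473 cmH2O; new PIP = 33.473 + (-3.0) = 30.473 cmH2O.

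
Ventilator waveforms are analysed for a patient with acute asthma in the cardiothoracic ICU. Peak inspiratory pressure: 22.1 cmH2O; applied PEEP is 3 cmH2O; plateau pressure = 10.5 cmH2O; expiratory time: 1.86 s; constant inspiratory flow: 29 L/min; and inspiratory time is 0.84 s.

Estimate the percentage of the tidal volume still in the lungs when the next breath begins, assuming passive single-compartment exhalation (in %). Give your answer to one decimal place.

Flow: 29 L/min ÷ 60 = 0.4833 L/s.
Vt = flow × Ti = 0.4833 L/s × 0.84 s × 1000 mL/L = 405.97 mL.
R = (PIP − Pplat)/V̇ = (22.1 − 10.5) / 0.4833 = 11.6/0.4833 = 24.002 cmH2O·s/L.
C = Vt/(Pplat − PEEP) = 405.97 / (10.5 − 3) = 405.97/7.5 = 54.129 mL/cmH2O.
τ = R × C = 24.002 × 0.05413 L/cmH2O = 1.299 s.
Fraction remaining at end-expiration = e^(−Te/τ) = e^(−1.86/1.299) = 0.2389 → 23.89%.

23.9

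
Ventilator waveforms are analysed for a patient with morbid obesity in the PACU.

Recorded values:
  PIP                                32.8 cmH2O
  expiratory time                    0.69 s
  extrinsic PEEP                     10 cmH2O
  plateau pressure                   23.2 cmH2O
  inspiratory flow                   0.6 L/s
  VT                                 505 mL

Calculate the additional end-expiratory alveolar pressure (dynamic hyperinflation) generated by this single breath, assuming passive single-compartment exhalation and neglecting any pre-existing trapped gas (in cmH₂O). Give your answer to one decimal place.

R = (PIP − Pplat)/V̇ = (32.8 − 23.2) / 0.6 = 9.6/0.6 = 16.0 cmH2O·s/L.
C = Vt/(Pplat − PEEP) = 505.0 / (23.2 − 10) = 505.0/13.2 = 38.258 mL/cmH2O.
τ = R × C = 16.0 × 0.03826 L/cmH2O = 0.6122 s.
Fraction remaining = e^(−Te/τ) = e^(−0.69/0.6122) = 0.324; trapped volume = 505.0 × 0.324 = 163.62 mL.
Additional alveolar pressure from trapping ≈ V_trapped / C = 163.62 / 38.258 = 4.277 cmH2O.

4.3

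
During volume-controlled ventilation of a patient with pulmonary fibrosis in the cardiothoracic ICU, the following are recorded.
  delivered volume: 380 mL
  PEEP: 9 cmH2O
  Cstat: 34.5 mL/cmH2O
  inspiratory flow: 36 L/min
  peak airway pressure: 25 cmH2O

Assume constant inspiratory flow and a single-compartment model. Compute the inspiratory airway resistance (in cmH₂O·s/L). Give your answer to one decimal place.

8.3

Flow: 36 L/min ÷ 60 = 0.6 L/s.
Equation of motion (constant flow): PIP = Vt/C + R·V̇ + PEEP.
R·V̇ = PIP − Vt/C − PEEP = 25 − 380/34.5 − 9 = 25 − 11.014 − 9 = 4.986 cmH2O.
R = 4.986 / 0.6 = 8.31 cmH2O·s/L.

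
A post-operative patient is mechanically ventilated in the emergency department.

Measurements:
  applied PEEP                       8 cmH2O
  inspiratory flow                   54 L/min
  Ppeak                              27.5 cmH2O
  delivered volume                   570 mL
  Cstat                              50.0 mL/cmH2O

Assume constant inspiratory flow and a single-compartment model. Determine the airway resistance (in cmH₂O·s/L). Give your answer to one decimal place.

Flow: 54 L/min ÷ 60 = 0.9 L/s.
Equation of motion (constant flow): PIP = Vt/C + R·V̇ + PEEP.
R·V̇ = PIP − Vt/C − PEEP = 27.5 − 570/50.0 − 8 = 27.5 − 11.4 − 8 = 8.1 cmH2O.
R = 8.1 / 0.9 = 9.0 cmH2O·s/L.

9.0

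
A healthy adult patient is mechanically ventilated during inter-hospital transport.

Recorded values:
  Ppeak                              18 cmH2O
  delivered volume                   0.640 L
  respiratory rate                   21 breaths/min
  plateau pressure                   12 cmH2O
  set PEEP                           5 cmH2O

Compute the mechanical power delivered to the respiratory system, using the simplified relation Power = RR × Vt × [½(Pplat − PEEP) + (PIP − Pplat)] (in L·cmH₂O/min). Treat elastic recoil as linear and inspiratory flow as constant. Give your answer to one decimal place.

Per-breath work = Vt × [½(Pplat−PEEP) + (PIP−Pplat)] = 0.640 × [0.5×7.0 + 6.0] = 0.640 × 9.5 = 6.08 L·cmH2O.
Power = 21 × 6.08 = 127.68 L·cmH2O/min.

127.7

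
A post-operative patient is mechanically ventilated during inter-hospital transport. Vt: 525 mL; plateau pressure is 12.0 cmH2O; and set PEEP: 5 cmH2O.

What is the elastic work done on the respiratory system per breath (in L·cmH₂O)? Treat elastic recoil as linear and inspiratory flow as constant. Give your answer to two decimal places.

Elastic work ≈ ½ × (Pplat − PEEP) × Vt = 0.5 × (12.0 − 5) × 0.525 L = 0.5 × 7.0 × 0.525 = 1.838 L·cmH2O.

1.84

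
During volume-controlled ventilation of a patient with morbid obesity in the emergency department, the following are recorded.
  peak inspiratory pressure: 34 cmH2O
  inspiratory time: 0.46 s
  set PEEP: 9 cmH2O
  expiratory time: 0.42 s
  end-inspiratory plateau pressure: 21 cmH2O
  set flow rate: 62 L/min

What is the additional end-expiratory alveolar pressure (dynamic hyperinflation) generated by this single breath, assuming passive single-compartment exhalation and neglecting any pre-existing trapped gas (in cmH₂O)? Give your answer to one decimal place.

5.2

Flow: 62 L/min ÷ 60 = 1.0333 L/s.
Vt = flow × Ti = 1.0333 L/s × 0.46 s × 1000 mL/L = 475.32 mL.
R = (PIP − Pplat)/V̇ = (34 − 21) / 1.0333 = 13.0/1.0333 = 12.581 cmH2O·s/L.
C = Vt/(Pplat − PEEP) = 475.32 / (21 − 9) = 475.32/12.0 = 39.61 mL/cmH2O.
τ = R × C = 12.581 × 0.03961 L/cmH2O = 0.4983 s.
Fraction remaining = e^(−Te/τ) = e^(−0.42/0.4983) = 0.4305; trapped volume = 475.32 × 0.4305 = 204.63 mL.
Additional alveolar pressure from trapping ≈ V_trapped / C = 204.63 / 39.61 = 5.166 cmH2O.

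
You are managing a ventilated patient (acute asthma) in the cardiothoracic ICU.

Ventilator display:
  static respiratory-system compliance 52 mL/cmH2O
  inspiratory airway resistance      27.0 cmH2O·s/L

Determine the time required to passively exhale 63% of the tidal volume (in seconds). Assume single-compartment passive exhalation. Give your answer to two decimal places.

1.40

τ = R × C = 27.0 × 52 mL/cmH2O = 27.0 × 0.052 L/cmH2O = 1.404 s.
Exhaled fraction f = 1 − e^(−t/τ) → t = −τ·ln(1 − f) = −1.404·ln(0.37) = 1.396 s.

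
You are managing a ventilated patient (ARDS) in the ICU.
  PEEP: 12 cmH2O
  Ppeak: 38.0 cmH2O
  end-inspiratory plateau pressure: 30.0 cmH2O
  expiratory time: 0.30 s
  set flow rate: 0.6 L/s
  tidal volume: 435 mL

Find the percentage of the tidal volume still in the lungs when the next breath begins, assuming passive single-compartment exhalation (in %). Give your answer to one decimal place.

39.4

R = (PIP − Pplat)/V̇ = (38.0 − 30.0) / 0.6 = 8.0/0.6 = 13.333 cmH2O·s/L.
C = Vt/(Pplat − PEEP) = 435.0 / (30.0 − 12) = 435.0/18.0 = 24.167 mL/cmH2O.
τ = R × C = 13.333 × 0.02417 L/cmH2O = 0.3223 s.
Fraction remaining at end-expiration = e^(−Te/τ) = e^(−0.30/0.3223) = 0.3942 → 39.42%.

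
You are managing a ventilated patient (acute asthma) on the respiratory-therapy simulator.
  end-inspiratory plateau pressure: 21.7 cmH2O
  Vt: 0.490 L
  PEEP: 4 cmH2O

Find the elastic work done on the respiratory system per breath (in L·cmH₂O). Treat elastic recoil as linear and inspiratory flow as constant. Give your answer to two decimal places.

4.34

Elastic work ≈ ½ × (Pplat − PEEP) × Vt = 0.5 × (21.7 − 4) × 0.490 L = 0.5 × 17.7 × 0.490 = 4.337 L·cmH2O.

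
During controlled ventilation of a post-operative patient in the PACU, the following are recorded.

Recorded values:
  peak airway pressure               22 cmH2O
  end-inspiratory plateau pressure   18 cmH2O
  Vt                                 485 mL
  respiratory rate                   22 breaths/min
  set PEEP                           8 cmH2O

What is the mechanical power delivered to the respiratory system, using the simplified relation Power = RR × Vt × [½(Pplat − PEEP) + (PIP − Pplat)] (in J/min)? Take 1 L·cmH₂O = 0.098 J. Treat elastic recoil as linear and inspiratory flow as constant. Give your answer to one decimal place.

9.4

Per-breath work = Vt × [½(Pplat−PEEP) + (PIP−Pplat)] = 0.485 × [0.5×10.0 + 4.0] = 0.485 × 9.0 = 4.365 L·cmH2O.
Power = 22 × 4.365 = 96.03 L·cmH2O/min.
× 0.098 J/(L·cmH2O) → 9.411 J/min.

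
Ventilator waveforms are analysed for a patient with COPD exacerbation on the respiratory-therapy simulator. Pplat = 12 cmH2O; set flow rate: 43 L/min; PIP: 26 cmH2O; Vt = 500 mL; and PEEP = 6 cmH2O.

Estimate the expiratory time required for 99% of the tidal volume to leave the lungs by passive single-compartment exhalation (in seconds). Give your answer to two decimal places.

Flow: 43 L/min ÷ 60 = 0.7167 L/s.
R = (PIP − Pplat)/V̇ = (26 − 12) / 0.7167 = 14.0/0.7167 = 19.534 cmH2O·s/L.
C = Vt/(Pplat − PEEP) = 500.0 / (12 − 6) = 500.0/6.0 = 83.333 mL/cmH2O.
τ = R × C = 19.534 × 0.08333 L/cmH2O = 1.628 s.
t = −τ·ln(1 − 0.99) = −1.628·ln(0.01) = 7.497 s.

7.50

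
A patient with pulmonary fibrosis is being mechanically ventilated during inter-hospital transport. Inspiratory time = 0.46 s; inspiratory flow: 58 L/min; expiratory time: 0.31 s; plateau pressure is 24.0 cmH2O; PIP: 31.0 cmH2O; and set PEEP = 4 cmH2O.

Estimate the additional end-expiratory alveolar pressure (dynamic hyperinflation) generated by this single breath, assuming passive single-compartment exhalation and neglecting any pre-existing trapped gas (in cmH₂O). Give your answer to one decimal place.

Flow: 58 L/min ÷ 60 = 0.9667 L/s.
Vt = flow × Ti = 0.9667 L/s × 0.46 s × 1000 mL/L = 444.68 mL.
R = (PIP − Pplat)/V̇ = (31.0 − 24.0) / 0.9667 = 7.0/0.9667 = 7.241 cmH2O·s/L.
C = Vt/(Pplat − PEEP) = 444.68 / (24.0 − 4) = 444.68/20.0 = 22.234 mL/cmH2O.
τ = R × C = 7.241 × 0.02223 L/cmH2O = 0.161 s.
Fraction remaining = e^(−Te/τ) = e^(−0.31/0.161) = 0.1458; trapped volume = 444.68 × 0.1458 = 64.834 mL.
Additional alveolar pressure from trapping ≈ V_trapped / C = 64.834 / 22.234 = 2.916 cmH2O.

2.9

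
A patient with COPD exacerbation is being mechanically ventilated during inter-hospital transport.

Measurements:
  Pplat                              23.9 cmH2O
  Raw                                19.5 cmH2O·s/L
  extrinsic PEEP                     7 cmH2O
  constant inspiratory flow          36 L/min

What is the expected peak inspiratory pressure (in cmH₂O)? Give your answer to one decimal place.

Flow: 36 L/min ÷ 60 = 0.6 L/s.
PIP = Pplat + Raw × flow = 23.9 + 19.5 × 0.6 = 23.9 + 11.7 = 35.6 cmH2O.

35.6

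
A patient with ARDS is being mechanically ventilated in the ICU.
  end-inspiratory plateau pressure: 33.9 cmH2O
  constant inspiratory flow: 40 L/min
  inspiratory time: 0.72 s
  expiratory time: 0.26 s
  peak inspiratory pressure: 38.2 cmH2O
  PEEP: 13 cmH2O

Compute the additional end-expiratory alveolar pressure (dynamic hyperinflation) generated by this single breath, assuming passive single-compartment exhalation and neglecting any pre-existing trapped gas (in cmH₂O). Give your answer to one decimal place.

Flow: 40 L/min ÷ 60 = 0.6667 L/s.
Vt = flow × Ti = 0.6667 L/s × 0.72 s × 1000 mL/L = 480.02 mL.
R = (PIP − Pplat)/V̇ = (38.2 − 33.9) / 0.6667 = 4.3/0.6667 = 6.45 cmH2O·s/L.
C = Vt/(Pplat − PEEP) = 480.02 / (33.9 − 13) = 480.02/20.9 = 22.967 mL/cmH2O.
τ = R × C = 6.45 × 0.02297 L/cmH2O = 0.1482 s.
Fraction remaining = e^(−Te/τ) = e^(−0.26/0.1482) = 0.173; trapped volume = 480.02 × 0.173 = 83.043 mL.
Additional alveolar pressure from trapping ≈ V_trapped / C = 83.043 / 22.967 = 3.616 cmH2O.

3.6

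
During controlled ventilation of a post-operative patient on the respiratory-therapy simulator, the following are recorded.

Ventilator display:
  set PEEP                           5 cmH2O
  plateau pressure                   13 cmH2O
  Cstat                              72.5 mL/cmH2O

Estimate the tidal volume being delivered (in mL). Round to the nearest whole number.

Vt = Cstat × (Pplat − PEEP) = 72.5 × (13 − 5) = 72.5 × 8.0 = 580.0 mL.

580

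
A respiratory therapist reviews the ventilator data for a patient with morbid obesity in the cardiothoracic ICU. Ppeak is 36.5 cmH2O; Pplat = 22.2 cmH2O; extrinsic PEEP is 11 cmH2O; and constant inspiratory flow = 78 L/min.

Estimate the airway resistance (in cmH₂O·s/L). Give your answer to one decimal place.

Flow: 78 L/min ÷ 60 = 1.3 L/s.
Raw = (PIP − Pplat) / flow = (36.5 − 22.2) / 1.3 = 14.3 / 1.3 = 11.0 cmH2O·s/L.

11.0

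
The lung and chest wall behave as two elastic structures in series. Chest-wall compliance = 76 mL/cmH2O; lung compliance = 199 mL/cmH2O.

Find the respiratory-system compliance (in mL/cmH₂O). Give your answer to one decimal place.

Lung and chest wall are elastances in series: 1/Crs = 1/CL + 1/Ccw.
1/Crs = 1/199 + 1/76 = 0.01818.
Crs = 55.006 mL/cmH2O.

55.0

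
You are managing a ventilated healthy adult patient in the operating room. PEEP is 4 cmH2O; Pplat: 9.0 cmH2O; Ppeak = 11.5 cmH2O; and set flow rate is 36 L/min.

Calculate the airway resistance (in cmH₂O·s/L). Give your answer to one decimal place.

Flow: 36 L/min ÷ 60 = 0.6 L/s.
Raw = (PIP − Pplat) / flow = (11.5 − 9.0) / 0.6 = 2.5 / 0.6 = 4.167 cmH2O·s/L.

4.2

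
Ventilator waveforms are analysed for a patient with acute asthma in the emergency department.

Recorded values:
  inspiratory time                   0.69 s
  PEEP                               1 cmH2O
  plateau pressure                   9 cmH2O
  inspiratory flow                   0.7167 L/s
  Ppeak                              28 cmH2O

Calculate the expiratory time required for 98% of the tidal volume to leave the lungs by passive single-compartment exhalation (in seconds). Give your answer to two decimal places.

6.41

Vt = flow × Ti = 0.7167 L/s × 0.69 s × 1000 mL/L = 494.52 mL.
R = (PIP − Pplat)/V̇ = (28 − 9) / 0.7167 = 19.0/0.7167 = 26.51 cmH2O·s/L.
C = Vt/(Pplat − PEEP) = 494.52 / (9 − 1) = 494.52/8.0 = 61.815 mL/cmH2O.
τ = R × C = 26.51 × 0.06182 L/cmH2O = 1.639 s.
t = −τ·ln(1 − 0.98) = −1.639·ln(0.02) = 6.412 s.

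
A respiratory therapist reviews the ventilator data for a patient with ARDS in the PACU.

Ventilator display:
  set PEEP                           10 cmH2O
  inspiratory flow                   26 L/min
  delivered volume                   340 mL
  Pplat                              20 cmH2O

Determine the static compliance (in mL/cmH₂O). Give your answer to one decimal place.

34.0

Cstat = Vt / (Pplat − PEEP) = 340 / (20 − 10) = 340 / 10.0 = 34.0 mL/cmH2O.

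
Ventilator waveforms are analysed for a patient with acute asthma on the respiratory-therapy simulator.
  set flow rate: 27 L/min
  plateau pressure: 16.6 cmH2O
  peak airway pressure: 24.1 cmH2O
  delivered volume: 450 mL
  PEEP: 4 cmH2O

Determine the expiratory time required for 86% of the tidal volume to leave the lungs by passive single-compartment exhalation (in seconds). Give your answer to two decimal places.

1.17

Flow: 27 L/min ÷ 60 = 0.45 L/s.
R = (PIP − Pplat)/V̇ = (24.1 − 16.6) / 0.45 = 7.5/0.45 = 16.667 cmH2O·s/L.
C = Vt/(Pplat − PEEP) = 450.0 / (16.6 − 4) = 450.0/12.6 = 35.714 mL/cmH2O.
τ = R × C = 16.667 × 0.03571 L/cmH2O = 0.5952 s.
t = −τ·ln(1 − 0.86) = −0.5952·ln(0.14) = 1.17 s.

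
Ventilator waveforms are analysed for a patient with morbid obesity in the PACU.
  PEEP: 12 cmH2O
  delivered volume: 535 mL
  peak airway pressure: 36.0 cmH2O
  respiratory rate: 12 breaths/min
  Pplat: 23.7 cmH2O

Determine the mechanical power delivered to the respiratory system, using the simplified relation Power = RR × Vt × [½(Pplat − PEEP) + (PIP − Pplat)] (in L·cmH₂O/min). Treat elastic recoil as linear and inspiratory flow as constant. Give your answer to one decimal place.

116.5

Per-breath work = Vt × [½(Pplat−PEEP) + (PIP−Pplat)] = 0.535 × [0.5×11.7 + 12.3] = 0.535 × 18.15 = 9.71 L·cmH2O.
Power = 12 × 9.71 = 116.52 L·cmH2O/min.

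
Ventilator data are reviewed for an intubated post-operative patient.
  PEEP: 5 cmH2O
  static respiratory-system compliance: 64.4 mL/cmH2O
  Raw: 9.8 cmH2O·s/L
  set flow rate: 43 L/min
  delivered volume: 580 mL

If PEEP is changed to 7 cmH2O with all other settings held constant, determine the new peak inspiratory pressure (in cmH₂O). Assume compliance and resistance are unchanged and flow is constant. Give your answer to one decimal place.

23.0

Flow: 43 L/min ÷ 60 = 0.7167 L/s.
PIP = Vt/C + R·V̇ + PEEP (constant-flow equation of motion).
Only the baseline term changes: ΔPIP = ΔPEEP = 7 − 5 = 2.0 cmH2O.
Original PIP = 580/64.4 + 9.8×0.7167 + 5 = 21.03 cmH2O; new PIP = 21.03 + (2.0) = 23.03 cmH2O.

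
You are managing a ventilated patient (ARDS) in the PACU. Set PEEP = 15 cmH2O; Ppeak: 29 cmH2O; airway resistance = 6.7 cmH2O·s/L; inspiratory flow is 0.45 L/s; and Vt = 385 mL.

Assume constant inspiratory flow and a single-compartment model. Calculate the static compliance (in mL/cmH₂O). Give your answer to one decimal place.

35.0

Equation of motion (constant flow): PIP = Vt/C + R·V̇ + PEEP.
Vt/C = PIP − R·V̇ − PEEP = 29 − 6.7×0.45 − 15 = 29 − 3.015 − 15 = 10.985 cmH2O.
C = Vt / 10.985 = 385 / 10.985 = 35.048 mL/cmH2O.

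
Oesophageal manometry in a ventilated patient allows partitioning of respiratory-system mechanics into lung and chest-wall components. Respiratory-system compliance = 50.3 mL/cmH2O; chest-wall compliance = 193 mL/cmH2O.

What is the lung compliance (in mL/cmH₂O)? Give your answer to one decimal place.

68.0

1/CL = 1/Crs − 1/Ccw.
1/CL = 1/50.3 − 1/193 = 0.0147.
CL = 68.027 mL/cmH2O.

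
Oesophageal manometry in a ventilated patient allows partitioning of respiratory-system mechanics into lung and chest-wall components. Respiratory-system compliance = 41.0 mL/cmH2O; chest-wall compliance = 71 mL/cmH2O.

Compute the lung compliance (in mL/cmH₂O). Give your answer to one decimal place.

97.0

1/CL = 1/Crs − 1/Ccw.
1/CL = 1/41.0 − 1/71 = 0.01031.
CL = 96.993 mL/cmH2O.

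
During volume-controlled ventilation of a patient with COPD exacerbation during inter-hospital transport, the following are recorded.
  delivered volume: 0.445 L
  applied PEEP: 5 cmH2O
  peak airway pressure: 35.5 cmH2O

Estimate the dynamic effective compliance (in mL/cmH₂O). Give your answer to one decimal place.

Dynamic compliance = Vt / (PIP − PEEP) = 445 / (35.5 − 5) = 445 / 30.5 = 14.59 mL/cmH2O.

14.6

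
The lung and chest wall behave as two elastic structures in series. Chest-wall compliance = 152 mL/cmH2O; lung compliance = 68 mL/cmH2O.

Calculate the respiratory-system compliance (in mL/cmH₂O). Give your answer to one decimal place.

Lung and chest wall are elastances in series: 1/Crs = 1/CL + 1/Ccw.
1/Crs = 1/68 + 1/152 = 0.02128.
Crs = 46.992 mL/cmH2O.

47.0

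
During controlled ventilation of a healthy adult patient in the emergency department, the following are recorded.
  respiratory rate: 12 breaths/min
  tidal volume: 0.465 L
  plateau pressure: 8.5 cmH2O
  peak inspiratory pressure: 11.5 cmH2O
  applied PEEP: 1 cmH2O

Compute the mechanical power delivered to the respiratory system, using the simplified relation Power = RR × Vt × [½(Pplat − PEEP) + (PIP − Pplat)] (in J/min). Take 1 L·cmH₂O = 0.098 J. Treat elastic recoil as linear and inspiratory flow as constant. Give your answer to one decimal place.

3.7

Per-breath work = Vt × [½(Pplat−PEEP) + (PIP−Pplat)] = 0.465 × [0.5×7.5 + 3.0] = 0.465 × 6.75 = 3.139 L·cmH2O.
Power = 12 × 3.139 = 37.668 L·cmH2O/min.
× 0.098 J/(L·cmH2O) → 3.691 J/min.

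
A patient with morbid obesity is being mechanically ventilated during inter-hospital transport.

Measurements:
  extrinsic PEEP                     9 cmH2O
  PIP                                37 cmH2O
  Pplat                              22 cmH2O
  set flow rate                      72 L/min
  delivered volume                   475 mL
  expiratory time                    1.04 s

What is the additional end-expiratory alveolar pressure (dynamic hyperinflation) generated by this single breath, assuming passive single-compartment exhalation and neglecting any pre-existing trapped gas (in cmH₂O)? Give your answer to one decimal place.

1.3

Flow: 72 L/min ÷ 60 = 1.2 L/s.
R = (PIP − Pplat)/V̇ = (37 − 22) / 1.2 = 15.0/1.2 = 12.5 cmH2O·s/L.
C = Vt/(Pplat − PEEP) = 475.0 / (22 − 9) = 475.0/13.0 = 36.538 mL/cmH2O.
τ = R × C = 12.5 × 0.03654 L/cmH2O = 0.4568 s.
Fraction remaining = e^(−Te/τ) = e^(−1.04/0.4568) = 0.1026; trapped volume = 475.0 × 0.1026 = 48.735 mL.
Additional alveolar pressure from trapping ≈ V_trapped / C = 48.735 / 36.538 = 1.334 cmH2O.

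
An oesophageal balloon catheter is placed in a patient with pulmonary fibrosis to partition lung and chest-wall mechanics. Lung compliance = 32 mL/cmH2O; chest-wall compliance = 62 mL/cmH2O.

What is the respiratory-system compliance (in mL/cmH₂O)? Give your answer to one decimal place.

21.1

Lung and chest wall are elastances in series: 1/Crs = 1/CL + 1/Ccw.
1/Crs = 1/32 + 1/62 = 0.04738.
Crs = 21.106 mL/cmH2O.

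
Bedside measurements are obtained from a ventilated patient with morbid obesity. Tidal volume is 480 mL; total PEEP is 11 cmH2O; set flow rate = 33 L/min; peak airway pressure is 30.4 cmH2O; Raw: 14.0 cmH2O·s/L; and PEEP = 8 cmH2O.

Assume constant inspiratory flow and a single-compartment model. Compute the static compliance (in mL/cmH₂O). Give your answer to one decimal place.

41.0

Flow: 33 L/min ÷ 60 = 0.55 L/s.
Total PEEP = 11 cmH2O (set 8 + intrinsic 3); this is the baseline alveolar pressure.
Equation of motion (constant flow): PIP = Vt/C + R·V̇ + PEEP.
Vt/C = PIP − R·V̇ − PEEP = 30.4 − 14.0×0.55 − 11 = 30.4 − 7.7 − 11 = 11.7 cmH2O.
C = Vt / 11.7 = 480 / 11.7 = 41.026 mL/cmH2O.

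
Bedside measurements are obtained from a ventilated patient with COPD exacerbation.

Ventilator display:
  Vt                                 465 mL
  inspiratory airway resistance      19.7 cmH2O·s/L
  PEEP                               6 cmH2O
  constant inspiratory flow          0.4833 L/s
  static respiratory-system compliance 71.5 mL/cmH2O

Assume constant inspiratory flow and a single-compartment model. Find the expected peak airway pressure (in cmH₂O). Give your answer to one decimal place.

Equation of motion (constant flow): PIP = Vt/C + R·V̇ + PEEP.
PIP = 465/71.5 + 19.7×0.4833 + 6 = 6.503 + 9.521 + 6 = 22.024 cmH2O.

22.0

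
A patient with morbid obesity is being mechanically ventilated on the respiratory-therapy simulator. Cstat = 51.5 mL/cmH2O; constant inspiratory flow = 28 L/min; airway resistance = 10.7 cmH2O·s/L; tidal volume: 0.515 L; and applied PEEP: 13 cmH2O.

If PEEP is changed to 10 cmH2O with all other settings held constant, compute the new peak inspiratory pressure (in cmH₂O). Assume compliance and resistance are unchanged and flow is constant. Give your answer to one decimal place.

25.0

Flow: 28 L/min ÷ 60 = 0.4667 L/s.
PIP = Vt/C + R·V̇ + PEEP (constant-flow equation of motion).
Only the baseline term changes: ΔPIP = ΔPEEP = 10 − 13 = -3.0 cmH2O.
Original PIP = 515/51.5 + 10.7×0.4667 + 13 = 27.994 cmH2O; new PIP = 27.994 + (-3.0) = 24.994 cmH2O.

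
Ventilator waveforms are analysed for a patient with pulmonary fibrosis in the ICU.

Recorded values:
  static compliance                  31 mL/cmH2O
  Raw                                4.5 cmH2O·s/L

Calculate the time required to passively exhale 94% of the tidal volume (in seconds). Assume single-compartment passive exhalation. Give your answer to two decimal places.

0.39

τ = R × C = 4.5 × 31 mL/cmH2O = 4.5 × 0.031 L/cmH2O = 0.1395 s.
Exhaled fraction f = 1 − e^(−t/τ) → t = −τ·ln(1 − f) = −0.1395·ln(0.06) = 0.3925 s.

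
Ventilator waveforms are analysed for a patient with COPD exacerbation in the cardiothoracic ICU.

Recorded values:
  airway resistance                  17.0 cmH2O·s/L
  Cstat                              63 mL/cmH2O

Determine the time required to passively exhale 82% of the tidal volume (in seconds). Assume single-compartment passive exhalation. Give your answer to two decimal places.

1.84

τ = R × C = 17.0 × 63 mL/cmH2O = 17.0 × 0.063 L/cmH2O = 1.071 s.
Exhaled fraction f = 1 − e^(−t/τ) → t = −τ·ln(1 − f) = −1.071·ln(0.18) = 1.837 s.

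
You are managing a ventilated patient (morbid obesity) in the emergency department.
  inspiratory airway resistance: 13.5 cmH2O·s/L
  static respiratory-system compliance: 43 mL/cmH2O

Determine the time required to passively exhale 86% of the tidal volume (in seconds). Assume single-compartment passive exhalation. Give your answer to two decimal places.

τ = R × C = 13.5 × 43 mL/cmH2O = 13.5 × 0.043 L/cmH2O = 0.5805 s.
Exhaled fraction f = 1 − e^(−t/τ) → t = −τ·ln(1 − f) = −0.5805·ln(0.14) = 1.141 s.

1.14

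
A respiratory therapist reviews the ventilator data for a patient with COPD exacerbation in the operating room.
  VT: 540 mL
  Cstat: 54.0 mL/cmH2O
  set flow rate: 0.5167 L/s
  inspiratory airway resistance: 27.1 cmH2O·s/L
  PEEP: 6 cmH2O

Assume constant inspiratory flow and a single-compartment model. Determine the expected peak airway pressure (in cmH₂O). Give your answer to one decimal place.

Equation of motion (constant flow): PIP = Vt/C + R·V̇ + PEEP.
PIP = 540/54.0 + 27.1×0.5167 + 6 = 10.0 + 14.003 + 6 = 30.003 cmH2O.

30.0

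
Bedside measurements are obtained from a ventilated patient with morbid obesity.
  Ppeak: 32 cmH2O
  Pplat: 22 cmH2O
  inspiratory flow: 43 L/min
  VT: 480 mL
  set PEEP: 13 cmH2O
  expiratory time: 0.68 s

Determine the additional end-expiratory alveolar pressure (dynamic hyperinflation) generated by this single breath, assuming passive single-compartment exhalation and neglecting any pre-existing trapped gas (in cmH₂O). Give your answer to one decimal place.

Flow: 43 L/min ÷ 60 = 0.7167 L/s.
R = (PIP − Pplat)/V̇ = (32 − 22) / 0.7167 = 10.0/0.7167 = 13.953 cmH2O·s/L.
C = Vt/(Pplat − PEEP) = 480.0 / (22 − 13) = 480.0/9.0 = 53.333 mL/cmH2O.
τ = R × C = 13.953 × 0.05333 L/cmH2O = 0.7441 s.
Fraction remaining = e^(−Te/τ) = e^(−0.68/0.7441) = 0.401; trapped volume = 480.0 × 0.401 = 192.48 mL.
Additional alveolar pressure from trapping ≈ V_trapped / C = 192.48 / 53.333 = 3.609 cmH2O.

3.6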